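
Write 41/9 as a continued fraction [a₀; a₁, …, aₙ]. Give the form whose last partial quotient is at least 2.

41 = 4·9 + 5
9 = 1·5 + 4
5 = 1·4 + 1
4 = 4·1 + 0  (stop)
So 41/9 = [4; 1, 1, 4].

[4; 1, 1, 4]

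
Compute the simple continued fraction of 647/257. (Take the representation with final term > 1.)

[2; 1, 1, 13, 1, 3, 2]

647 = 2*257 + 133
257 = 1*133 + 124
133 = 1*124 + 9
124 = 13*9 + 7
9 = 1*7 + 2
7 = 3*2 + 1
2 = 2*1 + 0  (stop)
So 647/257 = [2; 1, 1, 13, 1, 3, 2].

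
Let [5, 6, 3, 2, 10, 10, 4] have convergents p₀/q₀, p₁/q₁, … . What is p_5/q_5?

23907/4634

Using pₖ = aₖpₖ₋₁ + pₖ₋₂, qₖ = aₖqₖ₋₁ + qₖ₋₂ (with p₋₁=1, p₋₂=0, q₋₁=0, q₋₂=1):
  k=0: a=5, p=5, q=1
  k=1: a=6, p=31, q=6
  k=2: a=3, p=98, q=19
  k=3: a=2, p=227, q=44
  k=4: a=10, p=2368, q=459
  k=5: a=10, p=23907, q=4634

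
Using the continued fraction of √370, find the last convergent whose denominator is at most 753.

12503/650

√370 = [19; 4, 4, 38, …] (period length 3).
Convergents:
  p_0/q_0 = 19/1
  p_1/q_1 = 77/4
  p_2/q_2 = 327/17
  p_3/q_3 = 12503/650
  p_4/q_4 = 50339/2617
q_3 = 650 ≤ 753 < 2617 = q_4, so the answer is 12503/650.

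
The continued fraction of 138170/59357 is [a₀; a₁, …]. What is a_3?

138170 = 2·59357 + 19456   →  a_0 = 2
59357 = 3·19456 + 989   →  a_1 = 3
19456 = 19·989 + 665   →  a_2 = 19
989 = 1·665 + 324   →  a_3 = 1

1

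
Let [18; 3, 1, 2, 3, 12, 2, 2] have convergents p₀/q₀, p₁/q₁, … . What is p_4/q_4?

Using pₖ = aₖpₖ₋₁ + pₖ₋₂, qₖ = aₖqₖ₋₁ + qₖ₋₂ (with p₋₁=1, p₋₂=0, q₋₁=0, q₋₂=1):
  k=0: a=18, p=18, q=1
  k=1: a=3, p=55, q=3
  k=2: a=1, p=73, q=4
  k=3: a=2, p=201, q=11
  k=4: a=3, p=676, q=37

676/37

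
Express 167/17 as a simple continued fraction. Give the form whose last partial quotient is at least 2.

167 = 9×17 + 14
17 = 1×14 + 3
14 = 4×3 + 2
3 = 1×2 + 1
2 = 2×1 + 0  (stop)
So 167/17 = [9; 1, 4, 1, 2].

[9; 1, 4, 1, 2]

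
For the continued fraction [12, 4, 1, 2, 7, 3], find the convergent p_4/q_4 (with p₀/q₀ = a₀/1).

Using pₖ = aₖpₖ₋₁ + pₖ₋₂, qₖ = aₖqₖ₋₁ + qₖ₋₂ (with p₋₁=1, p₋₂=0, q₋₁=0, q₋₂=1):
  k=0: a=12, p=12, q=1
  k=1: a=4, p=49, q=4
  k=2: a=1, p=61, q=5
  k=3: a=2, p=171, q=14
  k=4: a=7, p=1258, q=103

1258/103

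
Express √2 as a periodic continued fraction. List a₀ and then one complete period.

[1; 2]

a₀ = ⌊√2⌋ = 1.
With m₀=0, d₀=1 and mₖ₊₁ = dₖaₖ − mₖ, dₖ₊₁ = (n − mₖ₊₁²)/dₖ, aₖ₊₁ = ⌊(a₀+mₖ₊₁)/dₖ₊₁⌋:
  k=1: m=1, d=1, a=2
d=1 and a=2a₀=2 at k=1, so the next step gives (m, d) = (1, 1) again — its k=1 value — and the period has length 1.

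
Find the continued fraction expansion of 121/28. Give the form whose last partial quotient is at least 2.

121 = 4×28 + 9
28 = 3×9 + 1
9 = 9×1 + 0  (stop)
So 121/28 = [4; 3, 9].

[4; 3, 9]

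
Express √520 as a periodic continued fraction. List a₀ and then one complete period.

a₀ = ⌊√520⌋ = 22.
With m₀=0, d₀=1 and mₖ₊₁ = dₖaₖ − mₖ, dₖ₊₁ = (n − mₖ₊₁²)/dₖ, aₖ₊₁ = ⌊(a₀+mₖ₊₁)/dₖ₊₁⌋:
  k=1: m=22, d=36, a=1
  k=2: m=14, d=9, a=4
  k=3: m=22, d=4, a=11
  k=4: m=22, d=9, a=4
  k=5: m=14, d=36, a=1
  k=6: m=22, d=1, a=44
d=1 and a=2a₀=44 at k=6, so the next step gives (m, d) = (22, 36) again — its k=1 value — and the period has length 6.

[22; 1, 4, 11, 4, 1, 44]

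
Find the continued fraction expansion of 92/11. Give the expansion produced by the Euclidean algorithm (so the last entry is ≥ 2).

[8; 2, 1, 3]

92 = 8·11 + 4
11 = 2·4 + 3
4 = 1·3 + 1
3 = 3·1 + 0  (stop)
So 92/11 = [8; 2, 1, 3].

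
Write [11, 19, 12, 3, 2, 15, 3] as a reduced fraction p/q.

Fold from the inside: start with 3/1.
  15 + 1/3 = 46/3
  2 + 3/46 = 95/46
  3 + 46/95 = 331/95
  12 + 95/331 = 4067/331
  19 + 331/4067 = 77604/4067
  11 + 4067/77604 = 857711/77604

857711/77604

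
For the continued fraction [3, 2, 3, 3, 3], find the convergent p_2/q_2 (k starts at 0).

24/7

Using pₖ = aₖpₖ₋₁ + pₖ₋₂, qₖ = aₖqₖ₋₁ + qₖ₋₂ (with p₋₁=1, p₋₂=0, q₋₁=0, q₋₂=1):
  k=0: a=3, p=3, q=1
  k=1: a=2, p=7, q=2
  k=2: a=3, p=24, q=7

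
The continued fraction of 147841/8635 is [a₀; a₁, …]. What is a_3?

147841 = 17·8635 + 1046   →  a_0 = 17
8635 = 8·1046 + 267   →  a_1 = 8
1046 = 3·267 + 245   →  a_2 = 3
267 = 1·245 + 22   →  a_3 = 1

1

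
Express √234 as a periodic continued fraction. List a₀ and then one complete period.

[15; 3, 2, 1, 2, 1, 2, 3, 30]

a₀ = ⌊√234⌋ = 15.
With m₀=0, d₀=1 and mₖ₊₁ = dₖaₖ − mₖ, dₖ₊₁ = (n − mₖ₊₁²)/dₖ, aₖ₊₁ = ⌊(a₀+mₖ₊₁)/dₖ₊₁⌋:
  k=1: m=15, d=9, a=3
  k=2: m=12, d=10, a=2
  k=3: m=8, d=17, a=1
  k=4: m=9, d=9, a=2
  k=5: m=9, d=17, a=1
  k=6: m=8, d=10, a=2
  k=7: m=12, d=9, a=3
  k=8: m=15, d=1, a=30
d=1 and a=2a₀=30 at k=8, so the next step gives (m, d) = (15, 9) again — its k=1 value — and the period has length 8.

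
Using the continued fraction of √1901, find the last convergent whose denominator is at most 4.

131/3

√1901 = [43; 1, 1, 1, 1, 86, …] (period length 5).
Convergents:
  p_0/q_0 = 43/1
  p_1/q_1 = 44/1
  p_2/q_2 = 87/2
  p_3/q_3 = 131/3
  p_4/q_4 = 218/5
q_3 = 3 ≤ 4 < 5 = q_4, so the answer is 131/3.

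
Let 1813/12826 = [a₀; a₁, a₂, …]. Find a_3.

2

1813 = 0·12826 + 1813   →  a_0 = 0
12826 = 7·1813 + 135   →  a_1 = 7
1813 = 13·135 + 58   →  a_2 = 13
135 = 2·58 + 19   →  a_3 = 2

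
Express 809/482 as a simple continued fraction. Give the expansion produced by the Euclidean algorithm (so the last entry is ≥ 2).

809 = 1·482 + 327
482 = 1·327 + 155
327 = 2·155 + 17
155 = 9·17 + 2
17 = 8·2 + 1
2 = 2·1 + 0  (stop)
So 809/482 = [1; 1, 2, 9, 8, 2].

[1; 1, 2, 9, 8, 2]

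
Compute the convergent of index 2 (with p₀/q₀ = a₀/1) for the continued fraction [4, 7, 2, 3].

Using pₖ = aₖpₖ₋₁ + pₖ₋₂, qₖ = aₖqₖ₋₁ + qₖ₋₂ (with p₋₁=1, p₋₂=0, q₋₁=0, q₋₂=1):
  k=0: a=4, p=4, q=1
  k=1: a=7, p=29, q=7
  k=2: a=2, p=62, q=15

62/15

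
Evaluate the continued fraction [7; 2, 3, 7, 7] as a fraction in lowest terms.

2705/364

Using pₖ = aₖpₖ₋₁ + pₖ₋₂ and qₖ = aₖqₖ₋₁ + qₖ₋₂:
  k=0: a=7, p=7, q=1
  k=1: a=2, p=15, q=2
  k=2: a=3, p=52, q=7
  k=3: a=7, p=379, q=51
  k=4: a=7, p=2705, q=364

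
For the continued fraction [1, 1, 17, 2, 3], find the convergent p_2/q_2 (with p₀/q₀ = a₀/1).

35/18

Using pₖ = aₖpₖ₋₁ + pₖ₋₂, qₖ = aₖqₖ₋₁ + qₖ₋₂ (with p₋₁=1, p₋₂=0, q₋₁=0, q₋₂=1):
  k=0: a=1, p=1, q=1
  k=1: a=1, p=2, q=1
  k=2: a=17, p=35, q=18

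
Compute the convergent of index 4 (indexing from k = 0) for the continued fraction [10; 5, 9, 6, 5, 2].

14794/1451

Using pₖ = aₖpₖ₋₁ + pₖ₋₂, qₖ = aₖqₖ₋₁ + qₖ₋₂ (with p₋₁=1, p₋₂=0, q₋₁=0, q₋₂=1):
  k=0: a=10, p=10, q=1
  k=1: a=5, p=51, q=5
  k=2: a=9, p=469, q=46
  k=3: a=6, p=2865, q=281
  k=4: a=5, p=14794, q=1451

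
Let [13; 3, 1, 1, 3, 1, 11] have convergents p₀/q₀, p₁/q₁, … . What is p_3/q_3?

93/7

Using pₖ = aₖpₖ₋₁ + pₖ₋₂, qₖ = aₖqₖ₋₁ + qₖ₋₂ (with p₋₁=1, p₋₂=0, q₋₁=0, q₋₂=1):
  k=0: a=13, p=13, q=1
  k=1: a=3, p=40, q=3
  k=2: a=1, p=53, q=4
  k=3: a=1, p=93, q=7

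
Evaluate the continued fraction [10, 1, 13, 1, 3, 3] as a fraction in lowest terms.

Fold from the inside: start with 3/1.
  3 + 1/3 = 10/3
  1 + 3/10 = 13/10
  13 + 10/13 = 179/13
  1 + 13/179 = 192/179
  10 + 179/192 = 2099/192

2099/192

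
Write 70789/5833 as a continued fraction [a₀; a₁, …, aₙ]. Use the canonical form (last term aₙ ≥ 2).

[12; 7, 2, 1, 4, 3, 8, 2]

70789 = 12×5833 + 793
5833 = 7×793 + 282
793 = 2×282 + 229
282 = 1×229 + 53
229 = 4×53 + 17
53 = 3×17 + 2
17 = 8×2 + 1
2 = 2×1 + 0  (stop)
So 70789/5833 = [12; 7, 2, 1, 4, 3, 8, 2].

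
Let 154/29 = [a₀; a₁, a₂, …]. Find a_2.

154 = 5·29 + 9   →  a_0 = 5
29 = 3·9 + 2   →  a_1 = 3
9 = 4·2 + 1   →  a_2 = 4

4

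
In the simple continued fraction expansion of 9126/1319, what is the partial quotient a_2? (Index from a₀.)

11

9126 = 6·1319 + 1212   →  a_0 = 6
1319 = 1·1212 + 107   →  a_1 = 1
1212 = 11·107 + 35   →  a_2 = 11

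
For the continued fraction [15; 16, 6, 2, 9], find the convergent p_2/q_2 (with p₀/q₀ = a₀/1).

Using pₖ = aₖpₖ₋₁ + pₖ₋₂, qₖ = aₖqₖ₋₁ + qₖ₋₂ (with p₋₁=1, p₋₂=0, q₋₁=0, q₋₂=1):
  k=0: a=15, p=15, q=1
  k=1: a=16, p=241, q=16
  k=2: a=6, p=1461, q=97

1461/97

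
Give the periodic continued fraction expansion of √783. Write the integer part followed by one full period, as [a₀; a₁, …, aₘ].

a₀ = ⌊√783⌋ = 27.
With m₀=0, d₀=1 and mₖ₊₁ = dₖaₖ − mₖ, dₖ₊₁ = (n − mₖ₊₁²)/dₖ, aₖ₊₁ = ⌊(a₀+mₖ₊₁)/dₖ₊₁⌋:
  k=1: m=27, d=54, a=1
  k=2: m=27, d=1, a=54
d=1 and a=2a₀=54 at k=2, so the next step gives (m, d) = (27, 54) again — its k=1 value — and the period has length 2.

[27; 1, 54]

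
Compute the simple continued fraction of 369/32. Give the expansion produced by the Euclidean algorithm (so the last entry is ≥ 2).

369 = 11*32 + 17
32 = 1*17 + 15
17 = 1*15 + 2
15 = 7*2 + 1
2 = 2*1 + 0  (stop)
So 369/32 = [11; 1, 1, 7, 2].

[11; 1, 1, 7, 2]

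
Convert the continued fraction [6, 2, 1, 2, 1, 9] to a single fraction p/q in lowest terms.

681/107

Using pₖ = aₖpₖ₋₁ + pₖ₋₂ and qₖ = aₖqₖ₋₁ + qₖ₋₂:
  k=0: a=6, p=6, q=1
  k=1: a=2, p=13, q=2
  k=2: a=1, p=19, q=3
  k=3: a=2, p=51, q=8
  k=4: a=1, p=70, q=11
  k=5: a=9, p=681, q=107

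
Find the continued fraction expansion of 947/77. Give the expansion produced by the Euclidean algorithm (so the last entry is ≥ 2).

[12; 3, 2, 1, 7]

947 = 12*77 + 23
77 = 3*23 + 8
23 = 2*8 + 7
8 = 1*7 + 1
7 = 7*1 + 0  (stop)
So 947/77 = [12; 3, 2, 1, 7].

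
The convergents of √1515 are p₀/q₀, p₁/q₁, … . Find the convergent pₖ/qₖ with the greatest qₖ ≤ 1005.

38923/1000

√1515 = [38; 1, 11, 1, 76, …] (period length 4).
Convergents:
  p_0/q_0 = 38/1
  p_1/q_1 = 39/1
  p_2/q_2 = 467/12
  p_3/q_3 = 506/13
  p_4/q_4 = 38923/1000
  p_5/q_5 = 39429/1013
q_4 = 1000 ≤ 1005 < 1013 = q_5, so the answer is 38923/1000.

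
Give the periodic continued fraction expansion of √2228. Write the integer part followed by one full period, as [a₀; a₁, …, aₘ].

[47; 4, 1, 22, 1, 4, 94]

a₀ = ⌊√2228⌋ = 47.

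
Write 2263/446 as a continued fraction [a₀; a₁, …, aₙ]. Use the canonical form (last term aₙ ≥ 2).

[5; 13, 1, 1, 16]

2263 = 5×446 + 33
446 = 13×33 + 17
33 = 1×17 + 16
17 = 1×16 + 1
16 = 16×1 + 0  (stop)
So 2263/446 = [5; 13, 1, 1, 16].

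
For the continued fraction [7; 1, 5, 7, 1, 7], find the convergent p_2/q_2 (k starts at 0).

47/6

Using pₖ = aₖpₖ₋₁ + pₖ₋₂, qₖ = aₖqₖ₋₁ + qₖ₋₂ (with p₋₁=1, p₋₂=0, q₋₁=0, q₋₂=1):
  k=0: a=7, p=7, q=1
  k=1: a=1, p=8, q=1
  k=2: a=5, p=47, q=6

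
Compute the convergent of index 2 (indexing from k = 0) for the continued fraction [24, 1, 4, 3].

Using pₖ = aₖpₖ₋₁ + pₖ₋₂, qₖ = aₖqₖ₋₁ + qₖ₋₂ (with p₋₁=1, p₋₂=0, q₋₁=0, q₋₂=1):
  k=0: a=24, p=24, q=1
  k=1: a=1, p=25, q=1
  k=2: a=4, p=124, q=5

124/5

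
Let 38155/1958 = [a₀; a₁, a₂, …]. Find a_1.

2

38155 = 19·1958 + 953   →  a_0 = 19
1958 = 2·953 + 52   →  a_1 = 2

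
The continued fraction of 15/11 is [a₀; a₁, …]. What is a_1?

2

15 = 1·11 + 4   →  a_0 = 1
11 = 2·4 + 3   →  a_1 = 2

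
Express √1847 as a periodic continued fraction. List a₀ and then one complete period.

[42; 1, 41, 1, 84]

a₀ = ⌊√1847⌋ = 42.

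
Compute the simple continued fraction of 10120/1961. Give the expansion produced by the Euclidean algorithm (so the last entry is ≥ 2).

[5; 6, 4, 2, 3, 2, 4]

10120 = 5·1961 + 315
1961 = 6·315 + 71
315 = 4·71 + 31
71 = 2·31 + 9
31 = 3·9 + 4
9 = 2·4 + 1
4 = 4·1 + 0  (stop)
So 10120/1961 = [5; 6, 4, 2, 3, 2, 4].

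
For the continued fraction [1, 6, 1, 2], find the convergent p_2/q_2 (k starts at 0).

Using pₖ = aₖpₖ₋₁ + pₖ₋₂, qₖ = aₖqₖ₋₁ + qₖ₋₂ (with p₋₁=1, p₋₂=0, q₋₁=0, q₋₂=1):
  k=0: a=1, p=1, q=1
  k=1: a=6, p=7, q=6
  k=2: a=1, p=8, q=7

8/7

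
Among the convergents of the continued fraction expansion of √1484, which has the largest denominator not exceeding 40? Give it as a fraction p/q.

√1484 = [38; 1, 1, 10, 1, 1, 76, …] (period length 6).
Convergents:
  p_0/q_0 = 38/1
  p_1/q_1 = 39/1
  p_2/q_2 = 77/2
  p_3/q_3 = 809/21
  p_4/q_4 = 886/23
  p_5/q_5 = 1695/44
q_4 = 23 ≤ 40 < 44 = q_5, so the answer is 886/23.

886/23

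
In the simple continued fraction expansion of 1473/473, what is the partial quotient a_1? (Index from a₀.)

8

1473 = 3·473 + 54   →  a_0 = 3
473 = 8·54 + 41   →  a_1 = 8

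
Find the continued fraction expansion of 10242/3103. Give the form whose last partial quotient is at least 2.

[3; 3, 3, 14, 2, 10]

10242 = 3×3103 + 933
3103 = 3×933 + 304
933 = 3×304 + 21
304 = 14×21 + 10
21 = 2×10 + 1
10 = 10×1 + 0  (stop)
So 10242/3103 = [3; 3, 3, 14, 2, 10].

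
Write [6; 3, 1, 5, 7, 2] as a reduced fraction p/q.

Fold from the inside: start with 2/1.
  7 + 1/2 = 15/2
  5 + 2/15 = 77/15
  1 + 15/77 = 92/77
  3 + 77/92 = 353/92
  6 + 92/353 = 2210/353

2210/353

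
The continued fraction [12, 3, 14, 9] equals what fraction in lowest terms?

Using pₖ = aₖpₖ₋₁ + pₖ₋₂ and qₖ = aₖqₖ₋₁ + qₖ₋₂:
  k=0: a=12, p=12, q=1
  k=1: a=3, p=37, q=3
  k=2: a=14, p=530, q=43
  k=3: a=9, p=4807, q=390

4807/390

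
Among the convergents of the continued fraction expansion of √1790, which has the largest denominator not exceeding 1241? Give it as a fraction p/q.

√1790 = [42; 3, 4, 8, 4, 3, 84, …] (period length 6).
Convergents:
  p_0/q_0 = 42/1
  p_1/q_1 = 127/3
  p_2/q_2 = 550/13
  p_3/q_3 = 4527/107
  p_4/q_4 = 18658/441
  p_5/q_5 = 60501/1430
q_4 = 441 ≤ 1241 < 1430 = q_5, so the answer is 18658/441.

18658/441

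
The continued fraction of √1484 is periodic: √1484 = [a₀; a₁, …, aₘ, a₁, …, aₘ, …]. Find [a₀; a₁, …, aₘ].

[38; 1, 1, 10, 1, 1, 76]

a₀ = ⌊√1484⌋ = 38.
With m₀=0, d₀=1 and mₖ₊₁ = dₖaₖ − mₖ, dₖ₊₁ = (n − mₖ₊₁²)/dₖ, aₖ₊₁ = ⌊(a₀+mₖ₊₁)/dₖ₊₁⌋:
  k=1: m=38, d=40, a=1
  k=2: m=2, d=37, a=1
  k=3: m=35, d=7, a=10
  k=4: m=35, d=37, a=1
  k=5: m=2, d=40, a=1
  k=6: m=38, d=1, a=76
d=1 and a=2a₀=76 at k=6, so the next step gives (m, d) = (38, 40) again — its k=1 value — and the period has length 6.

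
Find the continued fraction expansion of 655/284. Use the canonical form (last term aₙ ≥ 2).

[2; 3, 3, 1, 3, 1, 1, 2]

655 = 2*284 + 87
284 = 3*87 + 23
87 = 3*23 + 18
23 = 1*18 + 5
18 = 3*5 + 3
5 = 1*3 + 2
3 = 1*2 + 1
2 = 2*1 + 0  (stop)
So 655/284 = [2; 3, 3, 1, 3, 1, 1, 2].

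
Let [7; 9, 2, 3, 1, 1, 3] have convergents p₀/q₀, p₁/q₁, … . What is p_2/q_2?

Using pₖ = aₖpₖ₋₁ + pₖ₋₂, qₖ = aₖqₖ₋₁ + qₖ₋₂ (with p₋₁=1, p₋₂=0, q₋₁=0, q₋₂=1):
  k=0: a=7, p=7, q=1
  k=1: a=9, p=64, q=9
  k=2: a=2, p=135, q=19

135/19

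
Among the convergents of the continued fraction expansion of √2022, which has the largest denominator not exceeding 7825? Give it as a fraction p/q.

√2022 = [44; 1, 28, 1, 88, …] (period length 4).
Convergents:
  p_0/q_0 = 44/1
  p_1/q_1 = 45/1
  p_2/q_2 = 1304/29
  p_3/q_3 = 1349/30
  p_4/q_4 = 120016/2669
  p_5/q_5 = 121365/2699
  p_6/q_6 = 3518236/78241
q_5 = 2699 ≤ 7825 < 78241 = q_6, so the answer is 121365/2699.

121365/2699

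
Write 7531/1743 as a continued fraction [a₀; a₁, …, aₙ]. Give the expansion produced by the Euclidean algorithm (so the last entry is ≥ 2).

7531 = 4·1743 + 559
1743 = 3·559 + 66
559 = 8·66 + 31
66 = 2·31 + 4
31 = 7·4 + 3
4 = 1·3 + 1
3 = 3·1 + 0  (stop)
So 7531/1743 = [4; 3, 8, 2, 7, 1, 3].

[4; 3, 8, 2, 7, 1, 3]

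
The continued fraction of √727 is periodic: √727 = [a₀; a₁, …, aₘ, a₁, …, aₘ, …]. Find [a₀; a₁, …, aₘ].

a₀ = ⌊√727⌋ = 26.
With m₀=0, d₀=1 and mₖ₊₁ = dₖaₖ − mₖ, dₖ₊₁ = (n − mₖ₊₁²)/dₖ, aₖ₊₁ = ⌊(a₀+mₖ₊₁)/dₖ₊₁⌋:
  k=1: m=26, d=51, a=1
  k=2: m=25, d=2, a=25
  k=3: m=25, d=51, a=1
  k=4: m=26, d=1, a=52
d=1 and a=2a₀=52 at k=4, so the next step gives (m, d) = (26, 51) again — its k=1 value — and the period has length 4.

[26; 1, 25, 1, 52]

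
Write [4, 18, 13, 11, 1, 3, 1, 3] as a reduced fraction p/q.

214859/52982

Using pₖ = aₖpₖ₋₁ + pₖ₋₂ and qₖ = aₖqₖ₋₁ + qₖ₋₂:
  k=0: a=4, p=4, q=1
  k=1: a=18, p=73, q=18
  k=2: a=13, p=953, q=235
  k=3: a=11, p=10556, q=2603
  k=4: a=1, p=11509, q=2838
  k=5: a=3, p=45083, q=11117
  k=6: a=1, p=56592, q=13955
  k=7: a=3, p=214859, q=52982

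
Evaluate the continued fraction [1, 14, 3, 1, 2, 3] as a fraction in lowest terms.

565/528

Using pₖ = aₖpₖ₋₁ + pₖ₋₂ and qₖ = aₖqₖ₋₁ + qₖ₋₂:
  k=0: a=1, p=1, q=1
  k=1: a=14, p=15, q=14
  k=2: a=3, p=46, q=43
  k=3: a=1, p=61, q=57
  k=4: a=2, p=168, q=157
  k=5: a=3, p=565, q=528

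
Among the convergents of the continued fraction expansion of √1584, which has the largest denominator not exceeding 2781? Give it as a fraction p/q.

79201/1990

√1584 = [39; 1, 3, 1, 78, …] (period length 4).
Convergents:
  p_0/q_0 = 39/1
  p_1/q_1 = 40/1
  p_2/q_2 = 159/4
  p_3/q_3 = 199/5
  p_4/q_4 = 15681/394
  p_5/q_5 = 15880/399
  p_6/q_6 = 63321/1591
  p_7/q_7 = 79201/1990
  p_8/q_8 = 6240999/156811
q_7 = 1990 ≤ 2781 < 156811 = q_8, so the answer is 79201/1990.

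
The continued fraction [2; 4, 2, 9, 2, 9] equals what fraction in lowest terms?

Using pₖ = aₖpₖ₋₁ + pₖ₋₂ and qₖ = aₖqₖ₋₁ + qₖ₋₂:
  k=0: a=2, p=2, q=1
  k=1: a=4, p=9, q=4
  k=2: a=2, p=20, q=9
  k=3: a=9, p=189, q=85
  k=4: a=2, p=398, q=179
  k=5: a=9, p=3771, q=1696

3771/1696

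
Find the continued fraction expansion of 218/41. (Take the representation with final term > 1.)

218 = 5*41 + 13
41 = 3*13 + 2
13 = 6*2 + 1
2 = 2*1 + 0  (stop)
So 218/41 = [5; 3, 6, 2].

[5; 3, 6, 2]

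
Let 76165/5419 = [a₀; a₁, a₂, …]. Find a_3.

12

76165 = 14·5419 + 299   →  a_0 = 14
5419 = 18·299 + 37   →  a_1 = 18
299 = 8·37 + 3   →  a_2 = 8
37 = 12·3 + 1   →  a_3 = 12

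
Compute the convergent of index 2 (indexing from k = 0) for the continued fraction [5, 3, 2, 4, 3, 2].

37/7

Using pₖ = aₖpₖ₋₁ + pₖ₋₂, qₖ = aₖqₖ₋₁ + qₖ₋₂ (with p₋₁=1, p₋₂=0, q₋₁=0, q₋₂=1):
  k=0: a=5, p=5, q=1
  k=1: a=3, p=16, q=3
  k=2: a=2, p=37, q=7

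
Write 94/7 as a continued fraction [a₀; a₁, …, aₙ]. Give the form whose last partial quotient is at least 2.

94 = 13*7 + 3
7 = 2*3 + 1
3 = 3*1 + 0  (stop)
So 94/7 = [13; 2, 3].

[13; 2, 3]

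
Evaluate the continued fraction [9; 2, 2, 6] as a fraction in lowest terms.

301/32

Using pₖ = aₖpₖ₋₁ + pₖ₋₂ and qₖ = aₖqₖ₋₁ + qₖ₋₂:
  k=0: a=9, p=9, q=1
  k=1: a=2, p=19, q=2
  k=2: a=2, p=47, q=5
  k=3: a=6, p=301, q=32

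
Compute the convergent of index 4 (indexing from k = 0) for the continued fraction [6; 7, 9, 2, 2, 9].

2051/334

Using pₖ = aₖpₖ₋₁ + pₖ₋₂, qₖ = aₖqₖ₋₁ + qₖ₋₂ (with p₋₁=1, p₋₂=0, q₋₁=0, q₋₂=1):
  k=0: a=6, p=6, q=1
  k=1: a=7, p=43, q=7
  k=2: a=9, p=393, q=64
  k=3: a=2, p=829, q=135
  k=4: a=2, p=2051, q=334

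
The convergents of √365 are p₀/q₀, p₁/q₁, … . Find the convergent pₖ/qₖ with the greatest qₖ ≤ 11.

√365 = [19; 9, 1, 1, 9, 38, …] (period length 5).
Convergents:
  p_0/q_0 = 19/1
  p_1/q_1 = 172/9
  p_2/q_2 = 191/10
  p_3/q_3 = 363/19
q_2 = 10 ≤ 11 < 19 = q_3, so the answer is 191/10.

191/10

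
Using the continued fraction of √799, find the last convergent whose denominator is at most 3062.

√799 = [28; 3, 1, 3, 56, …] (period length 4).
Convergents:
  p_0/q_0 = 28/1
  p_1/q_1 = 85/3
  p_2/q_2 = 113/4
  p_3/q_3 = 424/15
  p_4/q_4 = 23857/844
  p_5/q_5 = 71995/2547
  p_6/q_6 = 95852/3391
q_5 = 2547 ≤ 3062 < 3391 = q_6, so the answer is 71995/2547.

71995/2547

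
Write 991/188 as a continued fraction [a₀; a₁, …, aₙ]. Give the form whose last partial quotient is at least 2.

991 = 5·188 + 51
188 = 3·51 + 35
51 = 1·35 + 16
35 = 2·16 + 3
16 = 5·3 + 1
3 = 3·1 + 0  (stop)
So 991/188 = [5; 3, 1, 2, 5, 3].

[5; 3, 1, 2, 5, 3]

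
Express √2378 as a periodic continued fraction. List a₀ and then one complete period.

[48; 1, 3, 3, 1, 96]

a₀ = ⌊√2378⌋ = 48.
With m₀=0, d₀=1 and mₖ₊₁ = dₖaₖ − mₖ, dₖ₊₁ = (n − mₖ₊₁²)/dₖ, aₖ₊₁ = ⌊(a₀+mₖ₊₁)/dₖ₊₁⌋:
  k=1: m=48, d=74, a=1
  k=2: m=26, d=23, a=3
  k=3: m=43, d=23, a=3
  k=4: m=26, d=74, a=1
  k=5: m=48, d=1, a=96
d=1 and a=2a₀=96 at k=5, so the next step gives (m, d) = (48, 74) again — its k=1 value — and the period has length 5.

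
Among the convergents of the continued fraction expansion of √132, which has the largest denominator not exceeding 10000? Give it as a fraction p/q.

√132 = [11; 2, 22, …] (period length 2).
Convergents:
  p_0/q_0 = 11/1
  p_1/q_1 = 23/2
  p_2/q_2 = 517/45
  p_3/q_3 = 1057/92
  p_4/q_4 = 23771/2069
  p_5/q_5 = 48599/4230
  p_6/q_6 = 1092949/95129
q_5 = 4230 ≤ 10000 < 95129 = q_6, so the answer is 48599/4230.

48599/4230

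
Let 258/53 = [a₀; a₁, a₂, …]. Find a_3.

258 = 4·53 + 46   →  a_0 = 4
53 = 1·46 + 7   →  a_1 = 1
46 = 6·7 + 4   →  a_2 = 6
7 = 1·4 + 3   →  a_3 = 1

1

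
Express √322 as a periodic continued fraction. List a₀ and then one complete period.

a₀ = ⌊√322⌋ = 17.
With m₀=0, d₀=1 and mₖ₊₁ = dₖaₖ − mₖ, dₖ₊₁ = (n − mₖ₊₁²)/dₖ, aₖ₊₁ = ⌊(a₀+mₖ₊₁)/dₖ₊₁⌋:
  k=1: m=17, d=33, a=1
  k=2: m=16, d=2, a=16
  k=3: m=16, d=33, a=1
  k=4: m=17, d=1, a=34
d=1 and a=2a₀=34 at k=4, so the next step gives (m, d) = (17, 33) again — its k=1 value — and the period has length 4.

[17; 1, 16, 1, 34]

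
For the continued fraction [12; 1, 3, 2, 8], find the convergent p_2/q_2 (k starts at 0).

51/4

Using pₖ = aₖpₖ₋₁ + pₖ₋₂, qₖ = aₖqₖ₋₁ + qₖ₋₂ (with p₋₁=1, p₋₂=0, q₋₁=0, q₋₂=1):
  k=0: a=12, p=12, q=1
  k=1: a=1, p=13, q=1
  k=2: a=3, p=51, q=4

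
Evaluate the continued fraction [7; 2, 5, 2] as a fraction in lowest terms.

179/24

Using pₖ = aₖpₖ₋₁ + pₖ₋₂ and qₖ = aₖqₖ₋₁ + qₖ₋₂:
  k=0: a=7, p=7, q=1
  k=1: a=2, p=15, q=2
  k=2: a=5, p=82, q=11
  k=3: a=2, p=179, q=24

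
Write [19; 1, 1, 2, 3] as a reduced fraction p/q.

Using pₖ = aₖpₖ₋₁ + pₖ₋₂ and qₖ = aₖqₖ₋₁ + qₖ₋₂:
  k=0: a=19, p=19, q=1
  k=1: a=1, p=20, q=1
  k=2: a=1, p=39, q=2
  k=3: a=2, p=98, q=5
  k=4: a=3, p=333, q=17

333/17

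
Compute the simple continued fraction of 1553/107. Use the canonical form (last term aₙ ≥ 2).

1553 = 14×107 + 55
107 = 1×55 + 52
55 = 1×52 + 3
52 = 17×3 + 1
3 = 3×1 + 0  (stop)
So 1553/107 = [14; 1, 1, 17, 3].

[14; 1, 1, 17, 3]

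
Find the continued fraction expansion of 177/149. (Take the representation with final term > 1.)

177 = 1×149 + 28
149 = 5×28 + 9
28 = 3×9 + 1
9 = 9×1 + 0  (stop)
So 177/149 = [1; 5, 3, 9].

[1; 5, 3, 9]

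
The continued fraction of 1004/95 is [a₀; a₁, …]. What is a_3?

1004 = 10·95 + 54   →  a_0 = 10
95 = 1·54 + 41   →  a_1 = 1
54 = 1·41 + 13   →  a_2 = 1
41 = 3·13 + 2   →  a_3 = 3

3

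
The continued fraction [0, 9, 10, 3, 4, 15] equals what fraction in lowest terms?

Using pₖ = aₖpₖ₋₁ + pₖ₋₂ and qₖ = aₖqₖ₋₁ + qₖ₋₂:
  k=0: a=0, p=0, q=1
  k=1: a=9, p=1, q=9
  k=2: a=10, p=10, q=91
  k=3: a=3, p=31, q=282
  k=4: a=4, p=134, q=1219
  k=5: a=15, p=2041, q=18567

2041/18567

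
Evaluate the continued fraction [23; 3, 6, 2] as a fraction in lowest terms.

Fold from the inside: start with 2/1.
  6 + 1/2 = 13/2
  3 + 2/13 = 41/13
  23 + 13/41 = 956/41

956/41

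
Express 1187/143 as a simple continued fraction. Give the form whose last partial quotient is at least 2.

[8; 3, 3, 14]

1187 = 8·143 + 43
143 = 3·43 + 14
43 = 3·14 + 1
14 = 14·1 + 0  (stop)
So 1187/143 = [8; 3, 3, 14].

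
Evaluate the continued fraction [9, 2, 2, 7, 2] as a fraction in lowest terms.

Fold from the inside: start with 2/1.
  7 + 1/2 = 15/2
  2 + 2/15 = 32/15
  2 + 15/32 = 79/32
  9 + 32/79 = 743/79

743/79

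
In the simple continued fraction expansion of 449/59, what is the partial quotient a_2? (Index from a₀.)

449 = 7·59 + 36   →  a_0 = 7
59 = 1·36 + 23   →  a_1 = 1
36 = 1·23 + 13   →  a_2 = 1

1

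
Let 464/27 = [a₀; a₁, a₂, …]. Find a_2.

2

464 = 17·27 + 5   →  a_0 = 17
27 = 5·5 + 2   →  a_1 = 5
5 = 2·2 + 1   →  a_2 = 2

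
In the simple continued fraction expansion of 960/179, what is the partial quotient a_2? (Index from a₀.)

1

960 = 5·179 + 65   →  a_0 = 5
179 = 2·65 + 49   →  a_1 = 2
65 = 1·49 + 16   →  a_2 = 1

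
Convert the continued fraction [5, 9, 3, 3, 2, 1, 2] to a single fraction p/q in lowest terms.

Fold from the inside: start with 2/1.
  1 + 1/2 = 3/2
  2 + 2/3 = 8/3
  3 + 3/8 = 27/8
  3 + 8/27 = 89/27
  9 + 27/89 = 828/89
  5 + 89/828 = 4229/828

4229/828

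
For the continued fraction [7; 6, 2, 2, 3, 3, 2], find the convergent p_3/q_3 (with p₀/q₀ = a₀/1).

229/32

Using pₖ = aₖpₖ₋₁ + pₖ₋₂, qₖ = aₖqₖ₋₁ + qₖ₋₂ (with p₋₁=1, p₋₂=0, q₋₁=0, q₋₂=1):
  k=0: a=7, p=7, q=1
  k=1: a=6, p=43, q=6
  k=2: a=2, p=93, q=13
  k=3: a=2, p=229, q=32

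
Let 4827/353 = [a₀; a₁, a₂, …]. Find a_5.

4827 = 13·353 + 238   →  a_0 = 13
353 = 1·238 + 115   →  a_1 = 1
238 = 2·115 + 8   →  a_2 = 2
115 = 14·8 + 3   →  a_3 = 14
8 = 2·3 + 2   →  a_4 = 2
3 = 1·2 + 1   →  a_5 = 1

1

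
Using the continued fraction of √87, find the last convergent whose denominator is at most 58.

√87 = [9; 3, 18, …] (period length 2).
Convergents:
  p_0/q_0 = 9/1
  p_1/q_1 = 28/3
  p_2/q_2 = 513/55
  p_3/q_3 = 1567/168
q_2 = 55 ≤ 58 < 168 = q_3, so the answer is 513/55.

513/55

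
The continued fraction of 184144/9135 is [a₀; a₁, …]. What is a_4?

184144 = 20·9135 + 1444   →  a_0 = 20
9135 = 6·1444 + 471   →  a_1 = 6
1444 = 3·471 + 31   →  a_2 = 3
471 = 15·31 + 6   →  a_3 = 15
31 = 5·6 + 1   →  a_4 = 5

5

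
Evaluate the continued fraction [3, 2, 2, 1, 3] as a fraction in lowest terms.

89/26

Using pₖ = aₖpₖ₋₁ + pₖ₋₂ and qₖ = aₖqₖ₋₁ + qₖ₋₂:
  k=0: a=3, p=3, q=1
  k=1: a=2, p=7, q=2
  k=2: a=2, p=17, q=5
  k=3: a=1, p=24, q=7
  k=4: a=3, p=89, q=26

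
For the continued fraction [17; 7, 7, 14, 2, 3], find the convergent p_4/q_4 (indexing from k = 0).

Using pₖ = aₖpₖ₋₁ + pₖ₋₂, qₖ = aₖqₖ₋₁ + qₖ₋₂ (with p₋₁=1, p₋₂=0, q₋₁=0, q₋₂=1):
  k=0: a=17, p=17, q=1
  k=1: a=7, p=120, q=7
  k=2: a=7, p=857, q=50
  k=3: a=14, p=12118, q=707
  k=4: a=2, p=25093, q=1464

25093/1464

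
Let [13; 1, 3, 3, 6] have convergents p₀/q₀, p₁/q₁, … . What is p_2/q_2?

Using pₖ = aₖpₖ₋₁ + pₖ₋₂, qₖ = aₖqₖ₋₁ + qₖ₋₂ (with p₋₁=1, p₋₂=0, q₋₁=0, q₋₂=1):
  k=0: a=13, p=13, q=1
  k=1: a=1, p=14, q=1
  k=2: a=3, p=55, q=4

55/4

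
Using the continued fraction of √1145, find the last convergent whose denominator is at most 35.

√1145 = [33; 1, 5, 5, 1, 66, …] (period length 5).
Convergents:
  p_0/q_0 = 33/1
  p_1/q_1 = 34/1
  p_2/q_2 = 203/6
  p_3/q_3 = 1049/31
  p_4/q_4 = 1252/37
q_3 = 31 ≤ 35 < 37 = q_4, so the answer is 1049/31.

1049/31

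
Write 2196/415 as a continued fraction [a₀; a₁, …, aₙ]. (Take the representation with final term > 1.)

2196 = 5*415 + 121
415 = 3*121 + 52
121 = 2*52 + 17
52 = 3*17 + 1
17 = 17*1 + 0  (stop)
So 2196/415 = [5; 3, 2, 3, 17].

[5; 3, 2, 3, 17]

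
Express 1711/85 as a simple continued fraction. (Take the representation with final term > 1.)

1711 = 20×85 + 11
85 = 7×11 + 8
11 = 1×8 + 3
8 = 2×3 + 2
3 = 1×2 + 1
2 = 2×1 + 0  (stop)
So 1711/85 = [20; 7, 1, 2, 1, 2].

[20; 7, 1, 2, 1, 2]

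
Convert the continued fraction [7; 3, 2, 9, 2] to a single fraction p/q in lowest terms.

1013/139

Fold from the inside: start with 2/1.
  9 + 1/2 = 19/2
  2 + 2/19 = 40/19
  3 + 19/40 = 139/40
  7 + 40/139 = 1013/139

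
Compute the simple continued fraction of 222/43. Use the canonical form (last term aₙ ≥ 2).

[5; 6, 7]

222 = 5*43 + 7
43 = 6*7 + 1
7 = 7*1 + 0  (stop)
So 222/43 = [5; 6, 7].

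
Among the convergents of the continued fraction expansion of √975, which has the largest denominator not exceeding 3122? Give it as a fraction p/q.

77719/2489

√975 = [31; 4, 2, 4, 62, …] (period length 4).
Convergents:
  p_0/q_0 = 31/1
  p_1/q_1 = 125/4
  p_2/q_2 = 281/9
  p_3/q_3 = 1249/40
  p_4/q_4 = 77719/2489
  p_5/q_5 = 312125/9996
q_4 = 2489 ≤ 3122 < 9996 = q_5, so the answer is 77719/2489.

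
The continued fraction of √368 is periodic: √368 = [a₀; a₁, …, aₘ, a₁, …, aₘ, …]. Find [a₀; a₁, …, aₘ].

[19; 5, 2, 5, 38]

a₀ = ⌊√368⌋ = 19.
With m₀=0, d₀=1 and mₖ₊₁ = dₖaₖ − mₖ, dₖ₊₁ = (n − mₖ₊₁²)/dₖ, aₖ₊₁ = ⌊(a₀+mₖ₊₁)/dₖ₊₁⌋:
  k=1: m=19, d=7, a=5
  k=2: m=16, d=16, a=2
  k=3: m=16, d=7, a=5
  k=4: m=19, d=1, a=38
d=1 and a=2a₀=38 at k=4, so the next step gives (m, d) = (19, 7) again — its k=1 value — and the period has length 4.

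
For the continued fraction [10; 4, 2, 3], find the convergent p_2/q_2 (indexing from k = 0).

92/9

Using pₖ = aₖpₖ₋₁ + pₖ₋₂, qₖ = aₖqₖ₋₁ + qₖ₋₂ (with p₋₁=1, p₋₂=0, q₋₁=0, q₋₂=1):
  k=0: a=10, p=10, q=1
  k=1: a=4, p=41, q=4
  k=2: a=2, p=92, q=9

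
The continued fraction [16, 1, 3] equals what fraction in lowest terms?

Using pₖ = aₖpₖ₋₁ + pₖ₋₂ and qₖ = aₖqₖ₋₁ + qₖ₋₂:
  k=0: a=16, p=16, q=1
  k=1: a=1, p=17, q=1
  k=2: a=3, p=67, q=4

67/4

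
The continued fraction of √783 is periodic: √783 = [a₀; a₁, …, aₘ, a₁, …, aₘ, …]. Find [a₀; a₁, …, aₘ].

a₀ = ⌊√783⌋ = 27.
With m₀=0, d₀=1 and mₖ₊₁ = dₖaₖ − mₖ, dₖ₊₁ = (n − mₖ₊₁²)/dₖ, aₖ₊₁ = ⌊(a₀+mₖ₊₁)/dₖ₊₁⌋:
  k=1: m=27, d=54, a=1
  k=2: m=27, d=1, a=54
d=1 and a=2a₀=54 at k=2, so the next step gives (m, d) = (27, 54) again — its k=1 value — and the period has length 2.

[27; 1, 54]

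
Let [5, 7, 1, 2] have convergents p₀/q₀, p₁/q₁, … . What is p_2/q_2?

41/8

Using pₖ = aₖpₖ₋₁ + pₖ₋₂, qₖ = aₖqₖ₋₁ + qₖ₋₂ (with p₋₁=1, p₋₂=0, q₋₁=0, q₋₂=1):
  k=0: a=5, p=5, q=1
  k=1: a=7, p=36, q=7
  k=2: a=1, p=41, q=8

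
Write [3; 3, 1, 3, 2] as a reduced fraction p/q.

111/34

Fold from the inside: start with 2/1.
  3 + 1/2 = 7/2
  1 + 2/7 = 9/7
  3 + 7/9 = 34/9
  3 + 9/34 = 111/34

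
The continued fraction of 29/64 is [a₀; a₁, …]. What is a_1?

2

29 = 0·64 + 29   →  a_0 = 0
64 = 2·29 + 6   →  a_1 = 2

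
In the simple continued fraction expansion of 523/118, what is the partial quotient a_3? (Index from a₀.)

5

523 = 4·118 + 51   →  a_0 = 4
118 = 2·51 + 16   →  a_1 = 2
51 = 3·16 + 3   →  a_2 = 3
16 = 5·3 + 1   →  a_3 = 5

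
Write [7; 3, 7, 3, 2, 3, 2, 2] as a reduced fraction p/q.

Using pₖ = aₖpₖ₋₁ + pₖ₋₂ and qₖ = aₖqₖ₋₁ + qₖ₋₂:
  k=0: a=7, p=7, q=1
  k=1: a=3, p=22, q=3
  k=2: a=7, p=161, q=22
  k=3: a=3, p=505, q=69
  k=4: a=2, p=1171, q=160
  k=5: a=3, p=4018, q=549
  k=6: a=2, p=9207, q=1258
  k=7: a=2, p=22432, q=3065

22432/3065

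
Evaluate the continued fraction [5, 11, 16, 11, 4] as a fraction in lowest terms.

40769/8009

Fold from the inside: start with 4/1.
  11 + 1/4 = 45/4
  16 + 4/45 = 724/45
  11 + 45/724 = 8009/724
  5 + 724/8009 = 40769/8009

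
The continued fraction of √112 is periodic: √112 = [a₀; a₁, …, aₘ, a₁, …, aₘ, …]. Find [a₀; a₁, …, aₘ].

a₀ = ⌊√112⌋ = 10.
With m₀=0, d₀=1 and mₖ₊₁ = dₖaₖ − mₖ, dₖ₊₁ = (n − mₖ₊₁²)/dₖ, aₖ₊₁ = ⌊(a₀+mₖ₊₁)/dₖ₊₁⌋:
  k=1: m=10, d=12, a=1
  k=2: m=2, d=9, a=1
  k=3: m=7, d=7, a=2
  k=4: m=7, d=9, a=1
  k=5: m=2, d=12, a=1
  k=6: m=10, d=1, a=20
d=1 and a=2a₀=20 at k=6, so the next step gives (m, d) = (10, 12) again — its k=1 value — and the period has length 6.

[10; 1, 1, 2, 1, 1, 20]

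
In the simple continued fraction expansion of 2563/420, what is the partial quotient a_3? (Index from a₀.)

3

2563 = 6·420 + 43   →  a_0 = 6
420 = 9·43 + 33   →  a_1 = 9
43 = 1·33 + 10   →  a_2 = 1
33 = 3·10 + 3   →  a_3 = 3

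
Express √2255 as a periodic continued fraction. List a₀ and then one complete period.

[47; 2, 18, 2, 94]

a₀ = ⌊√2255⌋ = 47.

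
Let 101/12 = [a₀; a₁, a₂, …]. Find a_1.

101 = 8·12 + 5   →  a_0 = 8
12 = 2·5 + 2   →  a_1 = 2

2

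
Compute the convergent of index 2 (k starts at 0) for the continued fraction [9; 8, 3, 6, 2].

228/25

Using pₖ = aₖpₖ₋₁ + pₖ₋₂, qₖ = aₖqₖ₋₁ + qₖ₋₂ (with p₋₁=1, p₋₂=0, q₋₁=0, q₋₂=1):
  k=0: a=9, p=9, q=1
  k=1: a=8, p=73, q=8
  k=2: a=3, p=228, q=25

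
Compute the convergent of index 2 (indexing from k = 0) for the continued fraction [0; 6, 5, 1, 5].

Using pₖ = aₖpₖ₋₁ + pₖ₋₂, qₖ = aₖqₖ₋₁ + qₖ₋₂ (with p₋₁=1, p₋₂=0, q₋₁=0, q₋₂=1):
  k=0: a=0, p=0, q=1
  k=1: a=6, p=1, q=6
  k=2: a=5, p=5, q=31

5/31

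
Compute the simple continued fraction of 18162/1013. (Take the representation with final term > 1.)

18162 = 17×1013 + 941
1013 = 1×941 + 72
941 = 13×72 + 5
72 = 14×5 + 2
5 = 2×2 + 1
2 = 2×1 + 0  (stop)
So 18162/1013 = [17; 1, 13, 14, 2, 2].

[17; 1, 13, 14, 2, 2]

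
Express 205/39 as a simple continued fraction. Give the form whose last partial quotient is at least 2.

[5; 3, 1, 9]

205 = 5*39 + 10
39 = 3*10 + 9
10 = 1*9 + 1
9 = 9*1 + 0  (stop)
So 205/39 = [5; 3, 1, 9].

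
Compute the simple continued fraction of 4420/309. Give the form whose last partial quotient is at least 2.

[14; 3, 3, 2, 13]

4420 = 14*309 + 94
309 = 3*94 + 27
94 = 3*27 + 13
27 = 2*13 + 1
13 = 13*1 + 0  (stop)
So 4420/309 = [14; 3, 3, 2, 13].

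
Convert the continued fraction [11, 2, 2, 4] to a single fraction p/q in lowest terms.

Fold from the inside: start with 4/1.
  2 + 1/4 = 9/4
  2 + 4/9 = 22/9
  11 + 9/22 = 251/22

251/22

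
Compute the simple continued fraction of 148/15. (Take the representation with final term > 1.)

[9; 1, 6, 2]

148 = 9*15 + 13
15 = 1*13 + 2
13 = 6*2 + 1
2 = 2*1 + 0  (stop)
So 148/15 = [9; 1, 6, 2].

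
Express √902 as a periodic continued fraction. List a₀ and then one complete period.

[30; 30, 60]

a₀ = ⌊√902⌋ = 30.
With m₀=0, d₀=1 and mₖ₊₁ = dₖaₖ − mₖ, dₖ₊₁ = (n − mₖ₊₁²)/dₖ, aₖ₊₁ = ⌊(a₀+mₖ₊₁)/dₖ₊₁⌋:
  k=1: m=30, d=2, a=30
  k=2: m=30, d=1, a=60
d=1 and a=2a₀=60 at k=2, so the next step gives (m, d) = (30, 2) again — its k=1 value — and the period has length 2.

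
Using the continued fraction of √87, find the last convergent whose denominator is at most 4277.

28719/3079

√87 = [9; 3, 18, …] (period length 2).
Convergents:
  p_0/q_0 = 9/1
  p_1/q_1 = 28/3
  p_2/q_2 = 513/55
  p_3/q_3 = 1567/168
  p_4/q_4 = 28719/3079
  p_5/q_5 = 87724/9405
q_4 = 3079 ≤ 4277 < 9405 = q_5, so the answer is 28719/3079.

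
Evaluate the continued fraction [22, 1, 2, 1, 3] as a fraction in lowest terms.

341/15

Fold from the inside: start with 3/1.
  1 + 1/3 = 4/3
  2 + 3/4 = 11/4
  1 + 4/11 = 15/11
  22 + 11/15 = 341/15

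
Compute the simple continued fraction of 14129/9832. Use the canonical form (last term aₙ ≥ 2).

[1; 2, 3, 2, 8, 10, 3, 2]

14129 = 1·9832 + 4297
9832 = 2·4297 + 1238
4297 = 3·1238 + 583
1238 = 2·583 + 72
583 = 8·72 + 7
72 = 10·7 + 2
7 = 3·2 + 1
2 = 2·1 + 0  (stop)
So 14129/9832 = [1; 2, 3, 2, 8, 10, 3, 2].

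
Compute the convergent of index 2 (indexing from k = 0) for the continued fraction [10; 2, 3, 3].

Using pₖ = aₖpₖ₋₁ + pₖ₋₂, qₖ = aₖqₖ₋₁ + qₖ₋₂ (with p₋₁=1, p₋₂=0, q₋₁=0, q₋₂=1):
  k=0: a=10, p=10, q=1
  k=1: a=2, p=21, q=2
  k=2: a=3, p=73, q=7

73/7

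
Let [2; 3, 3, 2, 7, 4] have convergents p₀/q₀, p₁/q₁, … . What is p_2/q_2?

23/10

Using pₖ = aₖpₖ₋₁ + pₖ₋₂, qₖ = aₖqₖ₋₁ + qₖ₋₂ (with p₋₁=1, p₋₂=0, q₋₁=0, q₋₂=1):
  k=0: a=2, p=2, q=1
  k=1: a=3, p=7, q=3
  k=2: a=3, p=23, q=10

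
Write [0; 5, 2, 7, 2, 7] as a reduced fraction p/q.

239/1307

Fold from the inside: start with 7/1.
  2 + 1/7 = 15/7
  7 + 7/15 = 112/15
  2 + 15/112 = 239/112
  5 + 112/239 = 1307/239
  0 + 239/1307 = 239/1307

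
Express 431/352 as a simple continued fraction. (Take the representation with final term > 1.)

[1; 4, 2, 5, 7]

431 = 1·352 + 79
352 = 4·79 + 36
79 = 2·36 + 7
36 = 5·7 + 1
7 = 7·1 + 0  (stop)
So 431/352 = [1; 4, 2, 5, 7].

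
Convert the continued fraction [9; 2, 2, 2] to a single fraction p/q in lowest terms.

Fold from the inside: start with 2/1.
  2 + 1/2 = 5/2
  2 + 2/5 = 12/5
  9 + 5/12 = 113/12

113/12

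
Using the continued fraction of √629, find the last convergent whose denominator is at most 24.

326/13

√629 = [25; 12, 1, 1, 12, 50, …] (period length 5).
Convergents:
  p_0/q_0 = 25/1
  p_1/q_1 = 301/12
  p_2/q_2 = 326/13
  p_3/q_3 = 627/25
q_2 = 13 ≤ 24 < 25 = q_3, so the answer is 326/13.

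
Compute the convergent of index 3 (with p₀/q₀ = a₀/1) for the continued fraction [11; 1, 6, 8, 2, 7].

Using pₖ = aₖpₖ₋₁ + pₖ₋₂, qₖ = aₖqₖ₋₁ + qₖ₋₂ (with p₋₁=1, p₋₂=0, q₋₁=0, q₋₂=1):
  k=0: a=11, p=11, q=1
  k=1: a=1, p=12, q=1
  k=2: a=6, p=83, q=7
  k=3: a=8, p=676, q=57

676/57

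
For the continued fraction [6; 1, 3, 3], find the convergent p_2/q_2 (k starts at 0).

27/4

Using pₖ = aₖpₖ₋₁ + pₖ₋₂, qₖ = aₖqₖ₋₁ + qₖ₋₂ (with p₋₁=1, p₋₂=0, q₋₁=0, q₋₂=1):
  k=0: a=6, p=6, q=1
  k=1: a=1, p=7, q=1
  k=2: a=3, p=27, q=4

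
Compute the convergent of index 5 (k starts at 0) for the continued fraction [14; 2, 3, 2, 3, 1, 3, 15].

Using pₖ = aₖpₖ₋₁ + pₖ₋₂, qₖ = aₖqₖ₋₁ + qₖ₋₂ (with p₋₁=1, p₋₂=0, q₋₁=0, q₋₂=1):
  k=0: a=14, p=14, q=1
  k=1: a=2, p=29, q=2
  k=2: a=3, p=101, q=7
  k=3: a=2, p=231, q=16
  k=4: a=3, p=794, q=55
  k=5: a=1, p=1025, q=71

1025/71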